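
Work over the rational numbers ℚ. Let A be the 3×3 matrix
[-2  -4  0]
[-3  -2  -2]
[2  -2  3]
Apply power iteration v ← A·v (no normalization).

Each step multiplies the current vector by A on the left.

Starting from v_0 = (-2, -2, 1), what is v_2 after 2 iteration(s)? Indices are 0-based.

v_0 = (-2, -2, 1).
v_1 = A·v_0 = (12, 8, 3).
v_2 = A·v_1 = (-56, -58, 17).

v_2 = (-56, -58, 17)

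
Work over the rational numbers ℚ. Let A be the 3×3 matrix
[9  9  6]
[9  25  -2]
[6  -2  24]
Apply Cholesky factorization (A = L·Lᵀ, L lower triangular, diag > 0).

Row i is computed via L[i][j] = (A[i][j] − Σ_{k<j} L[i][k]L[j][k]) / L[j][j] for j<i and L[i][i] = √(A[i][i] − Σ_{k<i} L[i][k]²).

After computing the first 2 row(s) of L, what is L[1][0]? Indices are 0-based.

L[1][0] = 3

Step 1: L[0][0] = √(9) = 3.
  L[1][0] = (9) / L[0][0] = 3.
Step 2: L[1][1] = √(16) = 4.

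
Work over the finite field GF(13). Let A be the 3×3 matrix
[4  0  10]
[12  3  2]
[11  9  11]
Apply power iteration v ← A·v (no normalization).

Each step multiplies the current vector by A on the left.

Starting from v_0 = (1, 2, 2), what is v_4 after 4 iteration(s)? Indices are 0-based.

v_4 = (4, 10, 1)

v_0 = (1, 2, 2).
v_1 = A·v_0 = (11, 9, 12).
v_2 = A·v_1 = (8, 1, 9).
v_3 = A·v_2 = (5, 0, 1).
v_4 = A·v_3 = (4, 10, 1).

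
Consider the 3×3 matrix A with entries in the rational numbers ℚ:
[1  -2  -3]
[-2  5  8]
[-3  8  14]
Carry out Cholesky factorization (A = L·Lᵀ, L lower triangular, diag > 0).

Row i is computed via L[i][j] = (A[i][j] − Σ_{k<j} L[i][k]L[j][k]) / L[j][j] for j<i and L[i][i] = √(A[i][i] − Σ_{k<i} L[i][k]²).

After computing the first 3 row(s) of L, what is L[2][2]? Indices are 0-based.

Step 1: L[0][0] = √(1) = 1.
  L[1][0] = (-2) / L[0][0] = -2.
Step 2: L[1][1] = √(1) = 1.
  L[2][0] = (-3) / L[0][0] = -3.
  L[2][1] = (2) / L[1][1] = 2.
Step 3: L[2][2] = √(1) = 1.

L[2][2] = 1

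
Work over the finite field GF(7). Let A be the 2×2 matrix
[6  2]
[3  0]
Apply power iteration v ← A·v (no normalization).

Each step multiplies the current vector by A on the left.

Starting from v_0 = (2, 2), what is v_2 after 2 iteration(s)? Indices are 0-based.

v_2 = (3, 6)

v_0 = (2, 2).
v_1 = A·v_0 = (2, 6).
v_2 = A·v_1 = (3, 6).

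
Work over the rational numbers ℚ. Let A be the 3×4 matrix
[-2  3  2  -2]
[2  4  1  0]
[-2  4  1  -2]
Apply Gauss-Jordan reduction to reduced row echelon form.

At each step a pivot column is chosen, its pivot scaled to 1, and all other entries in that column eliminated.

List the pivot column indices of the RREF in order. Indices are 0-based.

step 1: normalize row 0 (÷-2) = (1, -3/2, -1, 1)
  row 1: subtract 2×row0 = (0, 7, 3, -2)
  row 2: subtract -2×row0 = (0, 1, -1, 0)
step 2: normalize row 1 (÷7) = (0, 1, 3/7, -2/7)
  row 0: subtract -3/2×row1 = (1, 0, -5/14, 4/7)
  row 2: subtract 1×row1 = (0, 0, -10/7, 2/7)
step 3: normalize row 2 (÷-10/7) = (0, 0, 1, -1/5)
  row 0: subtract -5/14×row2 = (1, 0, 0, 1/2)
  row 1: subtract 3/7×row2 = (0, 1, 0, -1/5)

pivot columns: 0, 1, 2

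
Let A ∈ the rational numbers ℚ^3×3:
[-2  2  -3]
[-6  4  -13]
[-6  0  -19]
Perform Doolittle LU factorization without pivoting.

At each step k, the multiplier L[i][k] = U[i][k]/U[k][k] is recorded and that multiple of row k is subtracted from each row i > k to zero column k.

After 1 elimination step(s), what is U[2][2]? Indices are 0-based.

U[2][2] = -10

k=0: U[0][0]=-2
  eliminate (1,0): mult=3, new row 1: (0, -2, -4); set L[1][0]=3
  eliminate (2,0): mult=3, new row 2: (0, -6, -10); set L[2][0]=3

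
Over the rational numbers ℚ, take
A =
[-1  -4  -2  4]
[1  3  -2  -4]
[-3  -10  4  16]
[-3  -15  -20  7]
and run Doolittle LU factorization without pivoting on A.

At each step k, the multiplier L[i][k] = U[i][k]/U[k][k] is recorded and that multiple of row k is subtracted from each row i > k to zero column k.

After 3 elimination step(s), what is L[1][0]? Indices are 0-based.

[col 0] pivot -1
  R1 -= -1*R0 → (0, -1, -4, 0)  (L[1][0] := -1)
  R2 -= 3*R0 → (0, 2, 10, 4)  (L[2][0] := 3)
  R3 -= 3*R0 → (0, -3, -14, -5)  (L[3][0] := 3)
[col 1] pivot -1
  R2 -= -2*R1 → (0, 0, 2, 4)  (L[2][1] := -2)
  R3 -= 3*R1 → (0, 0, -2, -5)  (L[3][1] := 3)
[col 2] pivot 2
  R3 -= -1*R2 → (0, 0, 0, -1)  (L[3][2] := -1)

L[1][0] = -1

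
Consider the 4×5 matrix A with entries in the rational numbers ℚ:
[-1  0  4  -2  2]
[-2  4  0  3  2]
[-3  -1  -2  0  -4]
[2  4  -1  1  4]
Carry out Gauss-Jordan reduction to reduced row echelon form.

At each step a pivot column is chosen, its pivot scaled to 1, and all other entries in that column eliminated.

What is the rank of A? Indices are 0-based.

step 1: normalize row 0 (÷-1) = (1, 0, -4, 2, -2)
  row 1: subtract -2×row0 = (0, 4, -8, 7, -2)
  row 2: subtract -3×row0 = (0, -1, -14, 6, -10)
  row 3: subtract 2×row0 = (0, 4, 7, -3, 8)
step 2: normalize row 1 (÷4) = (0, 1, -2, 7/4, -1/2)
  row 2: subtract -1×row1 = (0, 0, -16, 31/4, -21/2)
  row 3: subtract 4×row1 = (0, 0, 15, -10, 10)
step 3: normalize row 2 (÷-16) = (0, 0, 1, -31/64, 21/32)
  row 0: subtract -4×row2 = (1, 0, 0, 1/16, 5/8)
  row 1: subtract -2×row2 = (0, 1, 0, 25/32, 13/16)
  row 3: subtract 15×row2 = (0, 0, 0, -175/64, 5/32)
step 4: normalize row 3 (÷-175/64) = (0, 0, 0, 1, -2/35)
  row 0: subtract 1/16×row3 = (1, 0, 0, 0, 22/35)
  row 1: subtract 25/32×row3 = (0, 1, 0, 0, 6/7)
  row 2: subtract -31/64×row3 = (0, 0, 1, 0, 22/35)

rank = 4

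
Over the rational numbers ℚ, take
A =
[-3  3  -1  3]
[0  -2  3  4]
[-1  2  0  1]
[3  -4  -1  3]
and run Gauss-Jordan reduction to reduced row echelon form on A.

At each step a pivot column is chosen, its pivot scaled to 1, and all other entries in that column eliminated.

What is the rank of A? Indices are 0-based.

pivot(0,0)=-3: scale R0 → (1, -1, 1/3, -1)
  clear (2,0): R2 −= (-1)R0 → (0, 1, 1/3, 0)
  clear (3,0): R3 −= (3)R0 → (0, -1, -2, 6)
pivot(1,1)=-2: scale R1 → (0, 1, -3/2, -2)
  clear (0,1): R0 −= (-1)R1 → (1, 0, -7/6, -3)
  clear (2,1): R2 −= (1)R1 → (0, 0, 11/6, 2)
  clear (3,1): R3 −= (-1)R1 → (0, 0, -7/2, 4)
pivot(2,2)=11/6: scale R2 → (0, 0, 1, 12/11)
  clear (0,2): R0 −= (-7/6)R2 → (1, 0, 0, -19/11)
  clear (1,2): R1 −= (-3/2)R2 → (0, 1, 0, -4/11)
  clear (3,2): R3 −= (-7/2)R2 → (0, 0, 0, 86/11)
pivot(3,3)=86/11: scale R3 → (0, 0, 0, 1)
  clear (0,3): R0 −= (-19/11)R3 → (1, 0, 0, 0)
  clear (1,3): R1 −= (-4/11)R3 → (0, 1, 0, 0)
  clear (2,3): R2 −= (12/11)R3 → (0, 0, 1, 0)

rank = 4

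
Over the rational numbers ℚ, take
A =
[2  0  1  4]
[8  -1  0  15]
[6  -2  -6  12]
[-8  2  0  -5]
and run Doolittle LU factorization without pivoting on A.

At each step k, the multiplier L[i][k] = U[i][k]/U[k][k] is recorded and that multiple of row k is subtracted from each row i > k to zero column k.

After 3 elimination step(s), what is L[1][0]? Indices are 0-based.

[col 0] pivot 2
  R1 -= 4*R0 → (0, -1, -4, -1)  (L[1][0] := 4)
  R2 -= 3*R0 → (0, -2, -9, 0)  (L[2][0] := 3)
  R3 -= -4*R0 → (0, 2, 4, 11)  (L[3][0] := -4)
[col 1] pivot -1
  R2 -= 2*R1 → (0, 0, -1, 2)  (L[2][1] := 2)
  R3 -= -2*R1 → (0, 0, -4, 9)  (L[3][1] := -2)
[col 2] pivot -1
  R3 -= 4*R2 → (0, 0, 0, 1)  (L[3][2] := 4)

L[1][0] = 4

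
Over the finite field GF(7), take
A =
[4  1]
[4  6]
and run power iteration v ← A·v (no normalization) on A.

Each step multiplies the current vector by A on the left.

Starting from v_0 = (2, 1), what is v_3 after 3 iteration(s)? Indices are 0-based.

v_0 = (2, 1).
v_1 = A·v_0 = (2, 0).
v_2 = A·v_1 = (1, 1).
v_3 = A·v_2 = (5, 3).

v_3 = (5, 3)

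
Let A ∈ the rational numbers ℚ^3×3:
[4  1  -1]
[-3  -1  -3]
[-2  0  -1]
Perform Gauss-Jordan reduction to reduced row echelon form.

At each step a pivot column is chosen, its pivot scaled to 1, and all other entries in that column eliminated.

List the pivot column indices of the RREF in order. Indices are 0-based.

pivot columns: 0, 1, 2

pivot(0,0)=4: scale R0 → (1, 1/4, -1/4)
  clear (1,0): R1 −= (-3)R0 → (0, -1/4, -15/4)
  clear (2,0): R2 −= (-2)R0 → (0, 1/2, -3/2)
pivot(1,1)=-1/4: scale R1 → (0, 1, 15)
  clear (0,1): R0 −= (1/4)R1 → (1, 0, -4)
  clear (2,1): R2 −= (1/2)R1 → (0, 0, -9)
pivot(2,2)=-9: scale R2 → (0, 0, 1)
  clear (0,2): R0 −= (-4)R2 → (1, 0, 0)
  clear (1,2): R1 −= (15)R2 → (0, 1, 0)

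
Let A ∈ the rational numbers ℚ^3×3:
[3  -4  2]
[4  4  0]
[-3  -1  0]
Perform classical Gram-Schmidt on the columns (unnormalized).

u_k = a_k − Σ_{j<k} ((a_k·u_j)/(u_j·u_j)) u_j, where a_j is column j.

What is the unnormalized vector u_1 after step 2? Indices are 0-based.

Step 1: u_0 = a_0 = (3, 4, -3).
Step 2: u_1 = a_1 − (7/34)·u_0 = (-157/34, 54/17, -13/34).

u_1 = (-157/34, 54/17, -13/34)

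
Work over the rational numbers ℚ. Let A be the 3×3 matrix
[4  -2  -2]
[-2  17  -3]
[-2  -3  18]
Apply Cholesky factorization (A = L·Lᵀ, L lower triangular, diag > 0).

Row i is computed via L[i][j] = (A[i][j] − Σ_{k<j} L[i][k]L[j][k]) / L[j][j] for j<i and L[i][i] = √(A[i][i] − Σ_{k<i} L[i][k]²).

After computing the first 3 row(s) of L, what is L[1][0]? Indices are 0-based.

L[1][0] = -1

Step 1: L[0][0] = √(4) = 2.
  L[1][0] = (-2) / L[0][0] = -1.
Step 2: L[1][1] = √(16) = 4.
  L[2][0] = (-2) / L[0][0] = -1.
  L[2][1] = (-4) / L[1][1] = -1.
Step 3: L[2][2] = √(16) = 4.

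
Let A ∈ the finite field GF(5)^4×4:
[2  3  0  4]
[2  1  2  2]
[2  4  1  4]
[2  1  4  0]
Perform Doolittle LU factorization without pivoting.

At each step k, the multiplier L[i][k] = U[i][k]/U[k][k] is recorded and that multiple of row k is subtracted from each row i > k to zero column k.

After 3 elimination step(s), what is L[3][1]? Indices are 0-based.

L[3][1] = 1

Step 1: pivot at (0,0) is 2.
  row1 ← row1 − (1)·row0  ⇒  L[1][0]=1, U row1=(0, 3, 2, 3)
  row2 ← row2 − (1)·row0  ⇒  L[2][0]=1, U row2=(0, 1, 1, 0)
  row3 ← row3 − (1)·row0  ⇒  L[3][0]=1, U row3=(0, 3, 4, 1)
Step 2: pivot at (1,1) is 3.
  row2 ← row2 − (2)·row1  ⇒  L[2][1]=2, U row2=(0, 0, 2, 4)
  row3 ← row3 − (1)·row1  ⇒  L[3][1]=1, U row3=(0, 0, 2, 3)
Step 3: pivot at (2,2) is 2.
  row3 ← row3 − (1)·row2  ⇒  L[3][2]=1, U row3=(0, 0, 0, 4)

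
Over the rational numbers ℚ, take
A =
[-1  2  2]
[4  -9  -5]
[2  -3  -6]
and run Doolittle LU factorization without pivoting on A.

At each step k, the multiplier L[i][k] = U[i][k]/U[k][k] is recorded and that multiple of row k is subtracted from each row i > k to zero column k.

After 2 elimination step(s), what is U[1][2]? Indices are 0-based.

U[1][2] = 3

Step 1: pivot at (0,0) is -1.
  row1 ← row1 − (-4)·row0  ⇒  L[1][0]=-4, U row1=(0, -1, 3)
  row2 ← row2 − (-2)·row0  ⇒  L[2][0]=-2, U row2=(0, 1, -2)
Step 2: pivot at (1,1) is -1.
  row2 ← row2 − (-1)·row1  ⇒  L[2][1]=-1, U row2=(0, 0, 1)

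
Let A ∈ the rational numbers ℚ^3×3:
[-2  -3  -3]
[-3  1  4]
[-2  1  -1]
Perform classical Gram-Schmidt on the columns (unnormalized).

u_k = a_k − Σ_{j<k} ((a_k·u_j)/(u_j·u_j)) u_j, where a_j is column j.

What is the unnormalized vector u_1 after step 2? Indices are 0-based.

u_1 = (-49/17, 20/17, 19/17)

Step 1: u_0 = a_0 = (-2, -3, -2).
Step 2: u_1 = a_1 − (1/17)·u_0 = (-49/17, 20/17, 19/17).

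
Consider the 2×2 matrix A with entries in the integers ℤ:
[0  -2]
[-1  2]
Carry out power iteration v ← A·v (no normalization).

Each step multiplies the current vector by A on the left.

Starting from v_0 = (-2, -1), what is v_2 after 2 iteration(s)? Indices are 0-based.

v_2 = (0, -2)

v_0 = (-2, -1).
v_1 = A·v_0 = (2, 0).
v_2 = A·v_1 = (0, -2).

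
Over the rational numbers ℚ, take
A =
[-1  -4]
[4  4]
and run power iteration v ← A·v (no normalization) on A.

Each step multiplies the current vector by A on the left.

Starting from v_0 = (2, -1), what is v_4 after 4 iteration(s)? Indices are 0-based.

v_4 = (-18, -216)

v_0 = (2, -1).
v_1 = A·v_0 = (2, 4).
v_2 = A·v_1 = (-18, 24).
v_3 = A·v_2 = (-78, 24).
v_4 = A·v_3 = (-18, -216).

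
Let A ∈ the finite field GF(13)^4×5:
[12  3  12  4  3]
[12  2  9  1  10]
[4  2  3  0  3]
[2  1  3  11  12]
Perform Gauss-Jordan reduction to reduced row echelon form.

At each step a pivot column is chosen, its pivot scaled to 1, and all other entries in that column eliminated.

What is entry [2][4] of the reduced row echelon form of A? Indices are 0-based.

M[2][4] = 1

step 1: normalize row 0 (÷12) = (1, 10, 1, 9, 10)
  row 1: subtract 12×row0 = (0, 12, 10, 10, 7)
  row 2: subtract 4×row0 = (0, 1, 12, 3, 2)
  row 3: subtract 2×row0 = (0, 7, 1, 6, 5)
step 2: normalize row 1 (÷12) = (0, 1, 3, 3, 6)
  row 0: subtract 10×row1 = (1, 0, 10, 5, 2)
  row 2: subtract 1×row1 = (0, 0, 9, 0, 9)
  row 3: subtract 7×row1 = (0, 0, 6, 11, 2)
step 3: normalize row 2 (÷9) = (0, 0, 1, 0, 1)
  row 0: subtract 10×row2 = (1, 0, 0, 5, 5)
  row 1: subtract 3×row2 = (0, 1, 0, 3, 3)
  row 3: subtract 6×row2 = (0, 0, 0, 11, 9)
step 4: normalize row 3 (÷11) = (0, 0, 0, 1, 2)
  row 0: subtract 5×row3 = (1, 0, 0, 0, 8)
  row 1: subtract 3×row3 = (0, 1, 0, 0, 10)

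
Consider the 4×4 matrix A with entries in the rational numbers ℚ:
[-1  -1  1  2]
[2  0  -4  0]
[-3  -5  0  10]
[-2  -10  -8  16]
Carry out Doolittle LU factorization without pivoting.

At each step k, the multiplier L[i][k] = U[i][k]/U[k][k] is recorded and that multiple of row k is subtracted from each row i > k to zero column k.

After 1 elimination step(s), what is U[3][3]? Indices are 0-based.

[col 0] pivot -1
  R1 -= -2*R0 → (0, -2, -2, 4)  (L[1][0] := -2)
  R2 -= 3*R0 → (0, -2, -3, 4)  (L[2][0] := 3)
  R3 -= 2*R0 → (0, -8, -10, 12)  (L[3][0] := 2)

U[3][3] = 12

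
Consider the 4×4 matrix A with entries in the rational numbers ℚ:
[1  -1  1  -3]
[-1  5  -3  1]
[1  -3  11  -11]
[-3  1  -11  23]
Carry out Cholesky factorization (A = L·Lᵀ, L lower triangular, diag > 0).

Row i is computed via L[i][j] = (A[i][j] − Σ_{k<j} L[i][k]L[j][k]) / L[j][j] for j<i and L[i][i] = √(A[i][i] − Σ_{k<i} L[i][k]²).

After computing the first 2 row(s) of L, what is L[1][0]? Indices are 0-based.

L[1][0] = -1

Step 1: L[0][0] = √(1) = 1.
  L[1][0] = (-1) / L[0][0] = -1.
Step 2: L[1][1] = √(4) = 2.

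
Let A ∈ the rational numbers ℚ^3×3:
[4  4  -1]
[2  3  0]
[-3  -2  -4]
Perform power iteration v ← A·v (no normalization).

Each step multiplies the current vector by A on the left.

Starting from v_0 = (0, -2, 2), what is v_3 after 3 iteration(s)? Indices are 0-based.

v_3 = (-450, -234, 24)

v_0 = (0, -2, 2).
v_1 = A·v_0 = (-10, -6, -4).
v_2 = A·v_1 = (-60, -38, 58).
v_3 = A·v_2 = (-450, -234, 24).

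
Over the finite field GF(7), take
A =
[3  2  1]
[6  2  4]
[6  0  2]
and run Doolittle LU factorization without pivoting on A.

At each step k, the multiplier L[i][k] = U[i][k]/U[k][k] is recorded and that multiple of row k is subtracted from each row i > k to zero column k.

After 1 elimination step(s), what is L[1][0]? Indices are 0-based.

L[1][0] = 2

[col 0] pivot 3
  R1 -= 2*R0 → (0, 5, 2)  (L[1][0] := 2)
  R2 -= 2*R0 → (0, 3, 0)  (L[2][0] := 2)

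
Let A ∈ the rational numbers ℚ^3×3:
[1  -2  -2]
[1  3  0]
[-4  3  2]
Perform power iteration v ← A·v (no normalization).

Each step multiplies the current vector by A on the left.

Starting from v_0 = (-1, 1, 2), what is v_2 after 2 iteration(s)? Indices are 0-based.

v_0 = (-1, 1, 2).
v_1 = A·v_0 = (-7, 2, 11).
v_2 = A·v_1 = (-33, -1, 56).

v_2 = (-33, -1, 56)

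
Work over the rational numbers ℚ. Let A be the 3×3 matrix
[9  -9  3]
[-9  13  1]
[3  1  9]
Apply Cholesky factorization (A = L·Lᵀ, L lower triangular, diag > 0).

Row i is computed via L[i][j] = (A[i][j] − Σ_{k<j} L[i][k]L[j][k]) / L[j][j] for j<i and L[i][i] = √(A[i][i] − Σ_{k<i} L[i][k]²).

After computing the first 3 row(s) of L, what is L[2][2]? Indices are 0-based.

Step 1: L[0][0] = √(9) = 3.
  L[1][0] = (-9) / L[0][0] = -3.
Step 2: L[1][1] = √(4) = 2.
  L[2][0] = (3) / L[0][0] = 1.
  L[2][1] = (4) / L[1][1] = 2.
Step 3: L[2][2] = √(4) = 2.

L[2][2] = 2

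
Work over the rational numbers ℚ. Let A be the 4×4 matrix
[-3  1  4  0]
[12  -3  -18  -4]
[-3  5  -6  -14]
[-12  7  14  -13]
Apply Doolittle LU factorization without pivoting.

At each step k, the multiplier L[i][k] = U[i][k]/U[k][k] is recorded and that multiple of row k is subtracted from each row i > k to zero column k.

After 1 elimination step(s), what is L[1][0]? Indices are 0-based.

L[1][0] = -4

Step 1: pivot at (0,0) is -3.
  row1 ← row1 − (-4)·row0  ⇒  L[1][0]=-4, U row1=(0, 1, -2, -4)
  row2 ← row2 − (1)·row0  ⇒  L[2][0]=1, U row2=(0, 4, -10, -14)
  row3 ← row3 − (4)·row0  ⇒  L[3][0]=4, U row3=(0, 3, -2, -13)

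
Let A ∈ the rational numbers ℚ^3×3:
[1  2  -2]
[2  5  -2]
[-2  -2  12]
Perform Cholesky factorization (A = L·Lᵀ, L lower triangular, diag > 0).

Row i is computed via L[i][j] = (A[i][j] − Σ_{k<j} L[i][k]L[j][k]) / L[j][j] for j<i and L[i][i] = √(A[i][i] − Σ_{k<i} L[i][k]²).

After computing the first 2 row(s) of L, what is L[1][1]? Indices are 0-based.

L[1][1] = 1

Step 1: L[0][0] = √(1) = 1.
  L[1][0] = (2) / L[0][0] = 2.
Step 2: L[1][1] = √(1) = 1.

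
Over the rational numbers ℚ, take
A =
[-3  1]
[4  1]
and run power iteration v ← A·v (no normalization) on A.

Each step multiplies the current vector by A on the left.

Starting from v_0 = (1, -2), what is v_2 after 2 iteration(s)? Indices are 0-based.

v_0 = (1, -2).
v_1 = A·v_0 = (-5, 2).
v_2 = A·v_1 = (17, -18).

v_2 = (17, -18)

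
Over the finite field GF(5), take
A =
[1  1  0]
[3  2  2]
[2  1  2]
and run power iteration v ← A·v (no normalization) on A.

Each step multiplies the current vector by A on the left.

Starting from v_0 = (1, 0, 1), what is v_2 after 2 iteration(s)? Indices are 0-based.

v_0 = (1, 0, 1).
v_1 = A·v_0 = (1, 0, 4).
v_2 = A·v_1 = (1, 1, 0).

v_2 = (1, 1, 0)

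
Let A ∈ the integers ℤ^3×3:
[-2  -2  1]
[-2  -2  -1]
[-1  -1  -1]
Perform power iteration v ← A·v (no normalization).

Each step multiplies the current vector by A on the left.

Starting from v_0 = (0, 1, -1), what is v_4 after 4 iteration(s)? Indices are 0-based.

v_4 = (108, 148, 84)

v_0 = (0, 1, -1).
v_1 = A·v_0 = (-3, -1, 0).
v_2 = A·v_1 = (8, 8, 4).
v_3 = A·v_2 = (-28, -36, -20).
v_4 = A·v_3 = (108, 148, 84).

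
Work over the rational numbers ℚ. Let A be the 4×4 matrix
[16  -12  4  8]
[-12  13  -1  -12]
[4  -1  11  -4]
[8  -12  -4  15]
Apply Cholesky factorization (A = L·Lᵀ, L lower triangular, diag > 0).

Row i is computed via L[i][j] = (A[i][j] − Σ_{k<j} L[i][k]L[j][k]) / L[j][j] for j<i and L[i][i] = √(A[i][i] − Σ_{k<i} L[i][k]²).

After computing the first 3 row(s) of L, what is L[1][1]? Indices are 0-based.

Step 1: L[0][0] = √(16) = 4.
  L[1][0] = (-12) / L[0][0] = -3.
Step 2: L[1][1] = √(4) = 2.
  L[2][0] = (4) / L[0][0] = 1.
  L[2][1] = (2) / L[1][1] = 1.
Step 3: L[2][2] = √(9) = 3.

L[1][1] = 2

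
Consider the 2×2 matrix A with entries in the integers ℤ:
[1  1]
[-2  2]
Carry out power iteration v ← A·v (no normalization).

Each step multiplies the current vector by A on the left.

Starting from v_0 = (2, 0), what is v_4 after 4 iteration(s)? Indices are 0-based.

v_4 = (-34, -12)

v_0 = (2, 0).
v_1 = A·v_0 = (2, -4).
v_2 = A·v_1 = (-2, -12).
v_3 = A·v_2 = (-14, -20).
v_4 = A·v_3 = (-34, -12).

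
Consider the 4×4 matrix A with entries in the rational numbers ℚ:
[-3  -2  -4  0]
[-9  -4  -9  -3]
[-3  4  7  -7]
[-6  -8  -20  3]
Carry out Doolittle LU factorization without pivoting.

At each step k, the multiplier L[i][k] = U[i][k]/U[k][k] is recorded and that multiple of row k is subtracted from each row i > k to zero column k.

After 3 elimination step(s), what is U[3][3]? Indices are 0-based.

U[3][3] = 3

k=0: U[0][0]=-3
  eliminate (1,0): mult=3, new row 1: (0, 2, 3, -3); set L[1][0]=3
  eliminate (2,0): mult=1, new row 2: (0, 6, 11, -7); set L[2][0]=1
  eliminate (3,0): mult=2, new row 3: (0, -4, -12, 3); set L[3][0]=2
k=1: U[1][1]=2
  eliminate (2,1): mult=3, new row 2: (0, 0, 2, 2); set L[2][1]=3
  eliminate (3,1): mult=-2, new row 3: (0, 0, -6, -3); set L[3][1]=-2
k=2: U[2][2]=2
  eliminate (3,2): mult=-3, new row 3: (0, 0, 0, 3); set L[3][2]=-3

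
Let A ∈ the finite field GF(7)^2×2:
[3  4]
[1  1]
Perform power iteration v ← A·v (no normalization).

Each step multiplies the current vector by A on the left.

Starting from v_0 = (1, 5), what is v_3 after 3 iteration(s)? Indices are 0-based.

v_3 = (3, 3)

v_0 = (1, 5).
v_1 = A·v_0 = (2, 6).
v_2 = A·v_1 = (2, 1).
v_3 = A·v_2 = (3, 3).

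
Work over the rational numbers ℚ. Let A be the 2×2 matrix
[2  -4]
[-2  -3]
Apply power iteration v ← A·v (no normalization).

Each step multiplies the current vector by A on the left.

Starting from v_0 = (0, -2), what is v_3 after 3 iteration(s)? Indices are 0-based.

v_0 = (0, -2).
v_1 = A·v_0 = (8, 6).
v_2 = A·v_1 = (-8, -34).
v_3 = A·v_2 = (120, 118).

v_3 = (120, 118)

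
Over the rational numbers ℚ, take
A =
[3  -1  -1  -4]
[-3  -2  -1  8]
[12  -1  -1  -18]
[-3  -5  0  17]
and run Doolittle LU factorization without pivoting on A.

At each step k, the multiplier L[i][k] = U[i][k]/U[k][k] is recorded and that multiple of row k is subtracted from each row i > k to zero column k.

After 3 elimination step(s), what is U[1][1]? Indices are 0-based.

k=0: U[0][0]=3
  eliminate (1,0): mult=-1, new row 1: (0, -3, -2, 4); set L[1][0]=-1
  eliminate (2,0): mult=4, new row 2: (0, 3, 3, -2); set L[2][0]=4
  eliminate (3,0): mult=-1, new row 3: (0, -6, -1, 13); set L[3][0]=-1
k=1: U[1][1]=-3
  eliminate (2,1): mult=-1, new row 2: (0, 0, 1, 2); set L[2][1]=-1
  eliminate (3,1): mult=2, new row 3: (0, 0, 3, 5); set L[3][1]=2
k=2: U[2][2]=1
  eliminate (3,2): mult=3, new row 3: (0, 0, 0, -1); set L[3][2]=3

U[1][1] = -3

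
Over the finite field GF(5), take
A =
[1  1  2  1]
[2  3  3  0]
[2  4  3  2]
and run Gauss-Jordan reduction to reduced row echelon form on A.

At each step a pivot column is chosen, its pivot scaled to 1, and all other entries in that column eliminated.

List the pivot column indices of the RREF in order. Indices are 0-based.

pivot columns: 0, 1, 2

[1] R0 /= 1  ⇒  (1, 1, 2, 1)
     R1 -= 2·R0  ⇒  (0, 1, 4, 3)
     R2 -= 2·R0  ⇒  (0, 2, 4, 0)
[2] R1 /= 1  ⇒  (0, 1, 4, 3)
     R0 -= 1·R1  ⇒  (1, 0, 3, 3)
     R2 -= 2·R1  ⇒  (0, 0, 1, 4)
[3] R2 /= 1  ⇒  (0, 0, 1, 4)
     R0 -= 3·R2  ⇒  (1, 0, 0, 1)
     R1 -= 4·R2  ⇒  (0, 1, 0, 2)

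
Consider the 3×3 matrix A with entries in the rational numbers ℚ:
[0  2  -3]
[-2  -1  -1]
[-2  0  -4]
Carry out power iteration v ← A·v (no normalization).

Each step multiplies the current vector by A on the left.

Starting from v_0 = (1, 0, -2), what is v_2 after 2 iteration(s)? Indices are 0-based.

v_0 = (1, 0, -2).
v_1 = A·v_0 = (6, 0, 6).
v_2 = A·v_1 = (-18, -18, -36).

v_2 = (-18, -18, -36)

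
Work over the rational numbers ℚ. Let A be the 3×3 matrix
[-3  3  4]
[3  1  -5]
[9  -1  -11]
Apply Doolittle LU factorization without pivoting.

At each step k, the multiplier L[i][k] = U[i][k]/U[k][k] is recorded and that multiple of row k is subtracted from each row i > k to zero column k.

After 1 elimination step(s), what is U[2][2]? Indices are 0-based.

Step 1: pivot at (0,0) is -3.
  row1 ← row1 − (-1)·row0  ⇒  L[1][0]=-1, U row1=(0, 4, -1)
  row2 ← row2 − (-3)·row0  ⇒  L[2][0]=-3, U row2=(0, 8, 1)

U[2][2] = 1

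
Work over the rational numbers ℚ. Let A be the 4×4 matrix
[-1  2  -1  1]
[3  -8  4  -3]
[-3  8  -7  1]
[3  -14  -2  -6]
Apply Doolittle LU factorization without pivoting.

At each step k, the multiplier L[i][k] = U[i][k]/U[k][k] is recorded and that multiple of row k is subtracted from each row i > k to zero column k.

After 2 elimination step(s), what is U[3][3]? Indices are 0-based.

k=0: U[0][0]=-1
  eliminate (1,0): mult=-3, new row 1: (0, -2, 1, 0); set L[1][0]=-3
  eliminate (2,0): mult=3, new row 2: (0, 2, -4, -2); set L[2][0]=3
  eliminate (3,0): mult=-3, new row 3: (0, -8, -5, -3); set L[3][0]=-3
k=1: U[1][1]=-2
  eliminate (2,1): mult=-1, new row 2: (0, 0, -3, -2); set L[2][1]=-1
  eliminate (3,1): mult=4, new row 3: (0, 0, -9, -3); set L[3][1]=4

U[3][3] = -3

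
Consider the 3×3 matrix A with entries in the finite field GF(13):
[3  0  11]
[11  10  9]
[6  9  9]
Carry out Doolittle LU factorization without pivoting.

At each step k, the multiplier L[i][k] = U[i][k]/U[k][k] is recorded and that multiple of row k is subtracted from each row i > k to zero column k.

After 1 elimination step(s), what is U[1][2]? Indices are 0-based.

U[1][2] = 12

k=0: U[0][0]=3
  eliminate (1,0): mult=8, new row 1: (0, 10, 12); set L[1][0]=8
  eliminate (2,0): mult=2, new row 2: (0, 9, 0); set L[2][0]=2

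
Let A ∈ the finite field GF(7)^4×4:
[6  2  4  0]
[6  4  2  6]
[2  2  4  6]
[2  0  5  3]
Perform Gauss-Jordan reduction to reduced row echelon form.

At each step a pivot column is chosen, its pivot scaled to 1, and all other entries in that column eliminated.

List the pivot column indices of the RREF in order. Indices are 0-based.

[1] R0 /= 6  ⇒  (1, 5, 3, 0)
     R1 -= 6·R0  ⇒  (0, 2, 5, 6)
     R2 -= 2·R0  ⇒  (0, 6, 5, 6)
     R3 -= 2·R0  ⇒  (0, 4, 6, 3)
[2] R1 /= 2  ⇒  (0, 1, 6, 3)
     R0 -= 5·R1  ⇒  (1, 0, 1, 6)
     R2 -= 6·R1  ⇒  (0, 0, 4, 2)
     R3 -= 4·R1  ⇒  (0, 0, 3, 5)
[3] R2 /= 4  ⇒  (0, 0, 1, 4)
     R0 -= 1·R2  ⇒  (1, 0, 0, 2)
     R1 -= 6·R2  ⇒  (0, 1, 0, 0)
     R3 -= 3·R2  ⇒  (0, 0, 0, 0)
column 3 empty below row 3

pivot columns: 0, 1, 2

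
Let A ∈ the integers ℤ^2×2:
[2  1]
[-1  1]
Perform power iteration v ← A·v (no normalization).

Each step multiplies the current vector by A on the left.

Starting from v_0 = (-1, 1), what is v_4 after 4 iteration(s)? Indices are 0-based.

v_4 = (9, 0)

v_0 = (-1, 1).
v_1 = A·v_0 = (-1, 2).
v_2 = A·v_1 = (0, 3).
v_3 = A·v_2 = (3, 3).
v_4 = A·v_3 = (9, 0).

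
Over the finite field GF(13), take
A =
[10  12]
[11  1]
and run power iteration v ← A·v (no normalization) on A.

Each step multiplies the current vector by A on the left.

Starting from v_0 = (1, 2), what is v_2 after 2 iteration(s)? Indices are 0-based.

v_2 = (2, 10)

v_0 = (1, 2).
v_1 = A·v_0 = (8, 0).
v_2 = A·v_1 = (2, 10).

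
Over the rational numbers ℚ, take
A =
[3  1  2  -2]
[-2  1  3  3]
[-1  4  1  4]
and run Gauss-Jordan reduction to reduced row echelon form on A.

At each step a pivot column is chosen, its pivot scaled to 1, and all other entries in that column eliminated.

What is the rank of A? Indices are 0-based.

[1] R0 /= 3  ⇒  (1, 1/3, 2/3, -2/3)
     R1 -= -2·R0  ⇒  (0, 5/3, 13/3, 5/3)
     R2 -= -1·R0  ⇒  (0, 13/3, 5/3, 10/3)
[2] R1 /= 5/3  ⇒  (0, 1, 13/5, 1)
     R0 -= 1/3·R1  ⇒  (1, 0, -1/5, -1)
     R2 -= 13/3·R1  ⇒  (0, 0, -48/5, -1)
[3] R2 /= -48/5  ⇒  (0, 0, 1, 5/48)
     R0 -= -1/5·R2  ⇒  (1, 0, 0, -47/48)
     R1 -= 13/5·R2  ⇒  (0, 1, 0, 35/48)

rank = 3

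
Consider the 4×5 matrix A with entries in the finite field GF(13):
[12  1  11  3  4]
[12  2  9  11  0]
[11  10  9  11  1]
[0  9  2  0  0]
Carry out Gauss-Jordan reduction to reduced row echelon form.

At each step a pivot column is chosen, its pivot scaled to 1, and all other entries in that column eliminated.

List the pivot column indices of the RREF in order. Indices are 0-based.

[1] R0 /= 12  ⇒  (1, 12, 2, 10, 9)
     R1 -= 12·R0  ⇒  (0, 1, 11, 8, 9)
     R2 -= 11·R0  ⇒  (0, 8, 0, 5, 6)
[2] R1 /= 1  ⇒  (0, 1, 11, 8, 9)
     R0 -= 12·R1  ⇒  (1, 0, 0, 5, 5)
     R2 -= 8·R1  ⇒  (0, 0, 3, 6, 12)
     R3 -= 9·R1  ⇒  (0, 0, 7, 6, 10)
[3] R2 /= 3  ⇒  (0, 0, 1, 2, 4)
     R1 -= 11·R2  ⇒  (0, 1, 0, 12, 4)
     R3 -= 7·R2  ⇒  (0, 0, 0, 5, 8)
[4] R3 /= 5  ⇒  (0, 0, 0, 1, 12)
     R0 -= 5·R3  ⇒  (1, 0, 0, 0, 10)
     R1 -= 12·R3  ⇒  (0, 1, 0, 0, 3)
     R2 -= 2·R3  ⇒  (0, 0, 1, 0, 6)

pivot columns: 0, 1, 2, 3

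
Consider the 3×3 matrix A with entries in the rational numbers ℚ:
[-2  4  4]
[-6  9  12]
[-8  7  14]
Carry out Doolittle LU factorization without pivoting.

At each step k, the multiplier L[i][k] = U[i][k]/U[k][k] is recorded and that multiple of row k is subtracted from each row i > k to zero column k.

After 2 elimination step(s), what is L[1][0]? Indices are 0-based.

L[1][0] = 3

[col 0] pivot -2
  R1 -= 3*R0 → (0, -3, 0)  (L[1][0] := 3)
  R2 -= 4*R0 → (0, -9, -2)  (L[2][0] := 4)
[col 1] pivot -3
  R2 -= 3*R1 → (0, 0, -2)  (L[2][1] := 3)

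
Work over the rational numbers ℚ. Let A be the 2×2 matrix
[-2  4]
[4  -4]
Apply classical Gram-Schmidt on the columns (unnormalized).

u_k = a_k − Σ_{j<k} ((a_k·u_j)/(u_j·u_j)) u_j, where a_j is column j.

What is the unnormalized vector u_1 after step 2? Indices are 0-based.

Step 1: u_0 = a_0 = (-2, 4).
Step 2: u_1 = a_1 − (-6/5)·u_0 = (8/5, 4/5).

u_1 = (8/5, 4/5)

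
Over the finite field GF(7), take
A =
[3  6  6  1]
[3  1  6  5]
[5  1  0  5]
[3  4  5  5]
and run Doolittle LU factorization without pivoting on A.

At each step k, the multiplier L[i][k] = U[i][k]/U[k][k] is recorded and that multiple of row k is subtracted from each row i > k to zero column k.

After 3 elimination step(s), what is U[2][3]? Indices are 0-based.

U[2][3] = 5

Step 1: pivot at (0,0) is 3.
  row1 ← row1 − (1)·row0  ⇒  L[1][0]=1, U row1=(0, 2, 0, 4)
  row2 ← row2 − (4)·row0  ⇒  L[2][0]=4, U row2=(0, 5, 4, 1)
  row3 ← row3 − (1)·row0  ⇒  L[3][0]=1, U row3=(0, 5, 6, 4)
Step 2: pivot at (1,1) is 2.
  row2 ← row2 − (6)·row1  ⇒  L[2][1]=6, U row2=(0, 0, 4, 5)
  row3 ← row3 − (6)·row1  ⇒  L[3][1]=6, U row3=(0, 0, 6, 1)
Step 3: pivot at (2,2) is 4.
  row3 ← row3 − (5)·row2  ⇒  L[3][2]=5, U row3=(0, 0, 0, 4)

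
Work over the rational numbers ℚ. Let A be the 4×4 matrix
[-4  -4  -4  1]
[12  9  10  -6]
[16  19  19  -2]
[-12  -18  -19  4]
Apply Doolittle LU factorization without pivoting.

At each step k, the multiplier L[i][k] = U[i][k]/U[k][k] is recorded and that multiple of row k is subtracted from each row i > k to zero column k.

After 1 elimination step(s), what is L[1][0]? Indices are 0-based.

[col 0] pivot -4
  R1 -= -3*R0 → (0, -3, -2, -3)  (L[1][0] := -3)
  R2 -= -4*R0 → (0, 3, 3, 2)  (L[2][0] := -4)
  R3 -= 3*R0 → (0, -6, -7, 1)  (L[3][0] := 3)

L[1][0] = -3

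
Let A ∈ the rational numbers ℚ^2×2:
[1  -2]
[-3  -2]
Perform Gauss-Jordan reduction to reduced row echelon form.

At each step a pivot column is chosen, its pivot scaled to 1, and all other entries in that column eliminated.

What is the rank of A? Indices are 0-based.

rank = 2

step 1: normalize row 0 (÷1) = (1, -2)
  row 1: subtract -3×row0 = (0, -8)
step 2: normalize row 1 (÷-8) = (0, 1)
  row 0: subtract -2×row1 = (1, 0)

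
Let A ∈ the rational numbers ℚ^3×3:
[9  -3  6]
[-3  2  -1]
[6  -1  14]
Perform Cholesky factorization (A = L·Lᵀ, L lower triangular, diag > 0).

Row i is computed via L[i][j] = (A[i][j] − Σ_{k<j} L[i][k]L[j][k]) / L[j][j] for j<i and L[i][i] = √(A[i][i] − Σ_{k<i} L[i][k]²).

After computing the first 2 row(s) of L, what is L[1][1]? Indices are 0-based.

L[1][1] = 1

Step 1: L[0][0] = √(9) = 3.
  L[1][0] = (-3) / L[0][0] = -1.
Step 2: L[1][1] = √(1) = 1.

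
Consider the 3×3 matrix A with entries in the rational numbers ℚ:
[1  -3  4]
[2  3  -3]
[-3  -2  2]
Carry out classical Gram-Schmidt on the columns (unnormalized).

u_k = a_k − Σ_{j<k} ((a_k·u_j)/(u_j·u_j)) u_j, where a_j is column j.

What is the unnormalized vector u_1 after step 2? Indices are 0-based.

u_1 = (-51/14, 12/7, -1/14)

Step 1: u_0 = a_0 = (1, 2, -3).
Step 2: u_1 = a_1 − (9/14)·u_0 = (-51/14, 12/7, -1/14).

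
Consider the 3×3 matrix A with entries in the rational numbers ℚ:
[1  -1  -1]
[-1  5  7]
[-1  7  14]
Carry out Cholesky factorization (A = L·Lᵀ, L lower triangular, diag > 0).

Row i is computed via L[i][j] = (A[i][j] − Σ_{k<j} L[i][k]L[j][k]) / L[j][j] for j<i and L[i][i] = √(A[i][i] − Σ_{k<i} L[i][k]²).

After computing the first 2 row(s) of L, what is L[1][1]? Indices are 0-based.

L[1][1] = 2

Step 1: L[0][0] = √(1) = 1.
  L[1][0] = (-1) / L[0][0] = -1.
Step 2: L[1][1] = √(4) = 2.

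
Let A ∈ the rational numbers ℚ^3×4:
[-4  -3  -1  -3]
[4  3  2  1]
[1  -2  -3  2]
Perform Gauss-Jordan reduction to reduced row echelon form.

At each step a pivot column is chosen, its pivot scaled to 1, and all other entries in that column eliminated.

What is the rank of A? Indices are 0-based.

pivot(0,0)=-4: scale R0 → (1, 3/4, 1/4, 3/4)
  clear (1,0): R1 −= (4)R0 → (0, 0, 1, -2)
  clear (2,0): R2 −= (1)R0 → (0, -11/4, -13/4, 5/4)
pivot(1,1): swap R1↔R2
pivot(1,1)=-11/4: scale R1 → (0, 1, 13/11, -5/11)
  clear (0,1): R0 −= (3/4)R1 → (1, 0, -7/11, 12/11)
pivot(2,2)=1: scale R2 → (0, 0, 1, -2)
  clear (0,2): R0 −= (-7/11)R2 → (1, 0, 0, -2/11)
  clear (1,2): R1 −= (13/11)R2 → (0, 1, 0, 21/11)

rank = 3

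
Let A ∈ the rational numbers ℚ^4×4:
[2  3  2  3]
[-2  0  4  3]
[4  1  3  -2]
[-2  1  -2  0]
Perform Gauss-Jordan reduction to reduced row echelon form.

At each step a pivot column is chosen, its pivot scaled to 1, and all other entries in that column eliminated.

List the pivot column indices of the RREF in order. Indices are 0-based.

pivot columns: 0, 1, 2, 3

pivot(0,0)=2: scale R0 → (1, 3/2, 1, 3/2)
  clear (1,0): R1 −= (-2)R0 → (0, 3, 6, 6)
  clear (2,0): R2 −= (4)R0 → (0, -5, -1, -8)
  clear (3,0): R3 −= (-2)R0 → (0, 4, 0, 3)
pivot(1,1)=3: scale R1 → (0, 1, 2, 2)
  clear (0,1): R0 −= (3/2)R1 → (1, 0, -2, -3/2)
  clear (2,1): R2 −= (-5)R1 → (0, 0, 9, 2)
  clear (3,1): R3 −= (4)R1 → (0, 0, -8, -5)
pivot(2,2)=9: scale R2 → (0, 0, 1, 2/9)
  clear (0,2): R0 −= (-2)R2 → (1, 0, 0, -19/18)
  clear (1,2): R1 −= (2)R2 → (0, 1, 0, 14/9)
  clear (3,2): R3 −= (-8)R2 → (0, 0, 0, -29/9)
pivot(3,3)=-29/9: scale R3 → (0, 0, 0, 1)
  clear (0,3): R0 −= (-19/18)R3 → (1, 0, 0, 0)
  clear (1,3): R1 −= (14/9)R3 → (0, 1, 0, 0)
  clear (2,3): R2 −= (2/9)R3 → (0, 0, 1, 0)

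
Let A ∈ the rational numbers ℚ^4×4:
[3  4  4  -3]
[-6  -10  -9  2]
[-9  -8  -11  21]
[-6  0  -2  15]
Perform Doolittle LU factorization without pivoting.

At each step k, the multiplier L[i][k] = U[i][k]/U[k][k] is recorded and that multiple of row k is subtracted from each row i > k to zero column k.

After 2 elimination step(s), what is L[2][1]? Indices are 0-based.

L[2][1] = -2

Step 1: pivot at (0,0) is 3.
  row1 ← row1 − (-2)·row0  ⇒  L[1][0]=-2, U row1=(0, -2, -1, -4)
  row2 ← row2 − (-3)·row0  ⇒  L[2][0]=-3, U row2=(0, 4, 1, 12)
  row3 ← row3 − (-2)·row0  ⇒  L[3][0]=-2, U row3=(0, 8, 6, 9)
Step 2: pivot at (1,1) is -2.
  row2 ← row2 − (-2)·row1  ⇒  L[2][1]=-2, U row2=(0, 0, -1, 4)
  row3 ← row3 − (-4)·row1  ⇒  L[3][1]=-4, U row3=(0, 0, 2, -7)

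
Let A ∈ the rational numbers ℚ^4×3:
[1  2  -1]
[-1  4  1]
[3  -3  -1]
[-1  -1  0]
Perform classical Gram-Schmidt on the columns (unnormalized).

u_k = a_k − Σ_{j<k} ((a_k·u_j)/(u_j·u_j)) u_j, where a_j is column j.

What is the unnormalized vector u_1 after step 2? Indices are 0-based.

u_1 = (17/6, 19/6, -1/2, -11/6)

Step 1: u_0 = a_0 = (1, -1, 3, -1).
Step 2: u_1 = a_1 − (-5/6)·u_0 = (17/6, 19/6, -1/2, -11/6).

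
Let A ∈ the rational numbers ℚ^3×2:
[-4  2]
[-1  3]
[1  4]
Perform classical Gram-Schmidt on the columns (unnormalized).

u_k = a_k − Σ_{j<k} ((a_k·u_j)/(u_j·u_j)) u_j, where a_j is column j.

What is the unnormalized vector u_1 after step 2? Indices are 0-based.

u_1 = (4/9, 47/18, 79/18)

Step 1: u_0 = a_0 = (-4, -1, 1).
Step 2: u_1 = a_1 − (-7/18)·u_0 = (4/9, 47/18, 79/18).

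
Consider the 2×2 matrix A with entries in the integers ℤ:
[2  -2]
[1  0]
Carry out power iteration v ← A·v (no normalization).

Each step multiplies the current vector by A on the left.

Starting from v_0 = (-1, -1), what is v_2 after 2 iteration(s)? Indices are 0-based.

v_0 = (-1, -1).
v_1 = A·v_0 = (0, -1).
v_2 = A·v_1 = (2, 0).

v_2 = (2, 0)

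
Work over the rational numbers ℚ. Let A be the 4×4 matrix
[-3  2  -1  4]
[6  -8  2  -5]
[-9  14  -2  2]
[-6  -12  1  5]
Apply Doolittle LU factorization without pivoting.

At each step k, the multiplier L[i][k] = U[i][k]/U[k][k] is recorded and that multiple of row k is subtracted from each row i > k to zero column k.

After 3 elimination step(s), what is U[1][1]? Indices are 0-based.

U[1][1] = -4

[col 0] pivot -3
  R1 -= -2*R0 → (0, -4, 0, 3)  (L[1][0] := -2)
  R2 -= 3*R0 → (0, 8, 1, -10)  (L[2][0] := 3)
  R3 -= 2*R0 → (0, -16, 3, -3)  (L[3][0] := 2)
[col 1] pivot -4
  R2 -= -2*R1 → (0, 0, 1, -4)  (L[2][1] := -2)
  R3 -= 4*R1 → (0, 0, 3, -15)  (L[3][1] := 4)
[col 2] pivot 1
  R3 -= 3*R2 → (0, 0, 0, -3)  (L[3][2] := 3)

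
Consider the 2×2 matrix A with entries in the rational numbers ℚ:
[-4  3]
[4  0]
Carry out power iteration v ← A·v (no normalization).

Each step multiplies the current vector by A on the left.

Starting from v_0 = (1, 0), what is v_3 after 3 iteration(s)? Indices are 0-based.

v_0 = (1, 0).
v_1 = A·v_0 = (-4, 4).
v_2 = A·v_1 = (28, -16).
v_3 = A·v_2 = (-160, 112).

v_3 = (-160, 112)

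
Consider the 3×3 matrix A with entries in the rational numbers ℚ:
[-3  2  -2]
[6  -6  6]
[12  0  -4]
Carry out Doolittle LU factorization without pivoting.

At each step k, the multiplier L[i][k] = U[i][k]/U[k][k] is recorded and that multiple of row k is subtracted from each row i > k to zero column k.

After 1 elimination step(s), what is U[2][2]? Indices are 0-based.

Step 1: pivot at (0,0) is -3.
  row1 ← row1 − (-2)·row0  ⇒  L[1][0]=-2, U row1=(0, -2, 2)
  row2 ← row2 − (-4)·row0  ⇒  L[2][0]=-4, U row2=(0, 8, -12)

U[2][2] = -12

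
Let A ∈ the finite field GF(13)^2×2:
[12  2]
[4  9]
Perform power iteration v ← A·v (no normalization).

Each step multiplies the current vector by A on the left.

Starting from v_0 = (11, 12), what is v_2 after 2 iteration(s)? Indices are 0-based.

v_0 = (11, 12).
v_1 = A·v_0 = (0, 9).
v_2 = A·v_1 = (5, 3).

v_2 = (5, 3)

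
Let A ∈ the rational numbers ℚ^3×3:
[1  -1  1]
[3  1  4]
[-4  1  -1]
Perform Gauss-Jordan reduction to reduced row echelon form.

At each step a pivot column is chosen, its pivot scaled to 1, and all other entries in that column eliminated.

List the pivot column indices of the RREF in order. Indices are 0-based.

pivot columns: 0, 1, 2

pivot(0,0)=1: scale R0 → (1, -1, 1)
  clear (1,0): R1 −= (3)R0 → (0, 4, 1)
  clear (2,0): R2 −= (-4)R0 → (0, -3, 3)
pivot(1,1)=4: scale R1 → (0, 1, 1/4)
  clear (0,1): R0 −= (-1)R1 → (1, 0, 5/4)
  clear (2,1): R2 −= (-3)R1 → (0, 0, 15/4)
pivot(2,2)=15/4: scale R2 → (0, 0, 1)
  clear (0,2): R0 −= (5/4)R2 → (1, 0, 0)
  clear (1,2): R1 −= (1/4)R2 → (0, 1, 0)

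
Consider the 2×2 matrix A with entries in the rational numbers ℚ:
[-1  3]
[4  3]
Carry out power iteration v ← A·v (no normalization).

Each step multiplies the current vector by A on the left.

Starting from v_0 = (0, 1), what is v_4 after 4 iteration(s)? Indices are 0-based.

v_0 = (0, 1).
v_1 = A·v_0 = (3, 3).
v_2 = A·v_1 = (6, 21).
v_3 = A·v_2 = (57, 87).
v_4 = A·v_3 = (204, 489).

v_4 = (204, 489)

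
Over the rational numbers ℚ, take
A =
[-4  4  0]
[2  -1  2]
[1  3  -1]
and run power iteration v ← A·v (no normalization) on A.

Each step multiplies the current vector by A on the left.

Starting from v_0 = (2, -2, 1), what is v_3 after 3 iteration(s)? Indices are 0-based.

v_0 = (2, -2, 1).
v_1 = A·v_0 = (-16, 8, -5).
v_2 = A·v_1 = (96, -50, 13).
v_3 = A·v_2 = (-584, 268, -67).

v_3 = (-584, 268, -67)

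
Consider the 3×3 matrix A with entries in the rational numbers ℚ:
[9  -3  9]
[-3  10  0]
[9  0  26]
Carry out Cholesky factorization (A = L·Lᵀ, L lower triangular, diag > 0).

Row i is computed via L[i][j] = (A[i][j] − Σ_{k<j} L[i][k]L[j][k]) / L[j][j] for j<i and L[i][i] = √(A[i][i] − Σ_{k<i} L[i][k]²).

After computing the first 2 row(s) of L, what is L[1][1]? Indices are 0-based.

Step 1: L[0][0] = √(9) = 3.
  L[1][0] = (-3) / L[0][0] = -1.
Step 2: L[1][1] = √(9) = 3.

L[1][1] = 3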